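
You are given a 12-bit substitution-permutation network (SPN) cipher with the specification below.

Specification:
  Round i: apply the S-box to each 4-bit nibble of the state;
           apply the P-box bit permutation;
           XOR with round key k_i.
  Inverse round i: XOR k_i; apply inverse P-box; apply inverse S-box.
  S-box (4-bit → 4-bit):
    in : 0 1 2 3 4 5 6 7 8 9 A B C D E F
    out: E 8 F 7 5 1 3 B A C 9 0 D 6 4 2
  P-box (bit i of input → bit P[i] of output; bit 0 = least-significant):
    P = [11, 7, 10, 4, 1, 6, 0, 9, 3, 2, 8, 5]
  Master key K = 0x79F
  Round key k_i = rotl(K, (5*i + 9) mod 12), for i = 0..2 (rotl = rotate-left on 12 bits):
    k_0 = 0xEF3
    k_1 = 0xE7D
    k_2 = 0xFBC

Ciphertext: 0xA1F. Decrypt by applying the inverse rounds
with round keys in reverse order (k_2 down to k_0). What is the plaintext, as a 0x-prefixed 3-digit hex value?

0xC7D

s_0 = ciphertext = 0xA1F
s_1 = InvRound(s_0, k_2) = 0x94D
s_2 = InvRound(s_1, k_1) = 0x919
s_3 = InvRound(s_2, k_0) = 0xC7D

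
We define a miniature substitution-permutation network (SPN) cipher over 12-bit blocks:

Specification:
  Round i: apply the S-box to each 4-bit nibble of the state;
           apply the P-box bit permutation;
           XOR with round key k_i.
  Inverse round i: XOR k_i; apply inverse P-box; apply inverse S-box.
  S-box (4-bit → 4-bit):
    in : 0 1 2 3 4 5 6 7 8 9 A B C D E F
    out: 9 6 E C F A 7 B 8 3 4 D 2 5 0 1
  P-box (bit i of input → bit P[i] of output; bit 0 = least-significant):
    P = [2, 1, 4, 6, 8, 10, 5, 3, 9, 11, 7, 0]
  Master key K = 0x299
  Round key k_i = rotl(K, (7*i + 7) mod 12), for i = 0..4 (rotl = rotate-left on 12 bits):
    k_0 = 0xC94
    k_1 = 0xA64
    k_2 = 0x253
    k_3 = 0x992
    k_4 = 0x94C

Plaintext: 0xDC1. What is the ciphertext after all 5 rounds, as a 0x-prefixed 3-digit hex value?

0x421

s_0 = plaintext = 0xDC1
s_1 = Round(s_0, k_0) = 0xA06
s_2 = Round(s_1, k_1) = 0xBFA
s_3 = Round(s_2, k_2) = 0x1C2
s_4 = Round(s_3, k_3) = 0x540
s_5 = Round(s_4, k_4) = 0x421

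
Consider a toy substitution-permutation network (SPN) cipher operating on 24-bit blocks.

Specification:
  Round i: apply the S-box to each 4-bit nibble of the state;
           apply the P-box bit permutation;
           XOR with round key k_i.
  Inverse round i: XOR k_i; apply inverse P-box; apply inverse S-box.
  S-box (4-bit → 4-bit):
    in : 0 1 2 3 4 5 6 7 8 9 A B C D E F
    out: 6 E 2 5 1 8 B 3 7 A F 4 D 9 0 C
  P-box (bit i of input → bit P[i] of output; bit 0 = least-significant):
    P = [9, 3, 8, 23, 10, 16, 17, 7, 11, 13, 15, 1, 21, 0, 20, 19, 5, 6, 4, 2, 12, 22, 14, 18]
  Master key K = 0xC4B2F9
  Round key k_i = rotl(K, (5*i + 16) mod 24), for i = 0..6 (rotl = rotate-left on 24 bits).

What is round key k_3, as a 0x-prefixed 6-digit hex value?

K = 0xC4B2F9
k_0 = rotl(K, (5*0+16) mod 24) = rotl(K, 16) = 0xF9C4B2
k_1 = rotl(K, (5*1+16) mod 24) = rotl(K, 21) = 0x38965F
k_2 = rotl(K, (5*2+16) mod 24) = rotl(K, 2) = 0x12CBE7
k_3 = rotl(K, (5*3+16) mod 24) = rotl(K, 7) = 0x597CE2

0x597CE2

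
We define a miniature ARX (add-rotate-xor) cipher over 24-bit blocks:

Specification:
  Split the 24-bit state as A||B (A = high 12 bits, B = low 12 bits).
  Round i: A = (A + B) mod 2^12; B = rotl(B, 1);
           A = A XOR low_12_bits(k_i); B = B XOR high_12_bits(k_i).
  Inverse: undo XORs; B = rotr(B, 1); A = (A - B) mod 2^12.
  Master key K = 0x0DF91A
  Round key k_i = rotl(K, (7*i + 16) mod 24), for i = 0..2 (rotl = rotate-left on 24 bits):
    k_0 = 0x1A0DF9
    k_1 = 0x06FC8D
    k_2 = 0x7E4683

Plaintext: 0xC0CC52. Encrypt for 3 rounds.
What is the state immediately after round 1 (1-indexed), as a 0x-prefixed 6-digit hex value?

s_0 = plaintext = 0xC0CC52
s_1 = Round(s_0, k_0) = 0x5A7905
s_2 = Round(s_1, k_1) = 0x221264
s_3 = Round(s_2, k_2) = 0x20632C

0x5A7905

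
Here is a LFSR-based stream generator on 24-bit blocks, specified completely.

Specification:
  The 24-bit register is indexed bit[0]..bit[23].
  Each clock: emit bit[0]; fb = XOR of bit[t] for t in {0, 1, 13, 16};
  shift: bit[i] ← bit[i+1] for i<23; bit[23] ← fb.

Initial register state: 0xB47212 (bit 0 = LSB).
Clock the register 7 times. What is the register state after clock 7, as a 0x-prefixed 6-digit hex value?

reg_0 = 0xB47212
clock 1: out=0, reg = 0x5A3909
clock 2: out=1, reg = 0x2D1C84
clock 3: out=0, reg = 0x968E42
clock 4: out=0, reg = 0xCB4721
clock 5: out=1, reg = 0x65A390
clock 6: out=0, reg = 0x32D1C8
clock 7: out=0, reg = 0x1968E4

0x1968E4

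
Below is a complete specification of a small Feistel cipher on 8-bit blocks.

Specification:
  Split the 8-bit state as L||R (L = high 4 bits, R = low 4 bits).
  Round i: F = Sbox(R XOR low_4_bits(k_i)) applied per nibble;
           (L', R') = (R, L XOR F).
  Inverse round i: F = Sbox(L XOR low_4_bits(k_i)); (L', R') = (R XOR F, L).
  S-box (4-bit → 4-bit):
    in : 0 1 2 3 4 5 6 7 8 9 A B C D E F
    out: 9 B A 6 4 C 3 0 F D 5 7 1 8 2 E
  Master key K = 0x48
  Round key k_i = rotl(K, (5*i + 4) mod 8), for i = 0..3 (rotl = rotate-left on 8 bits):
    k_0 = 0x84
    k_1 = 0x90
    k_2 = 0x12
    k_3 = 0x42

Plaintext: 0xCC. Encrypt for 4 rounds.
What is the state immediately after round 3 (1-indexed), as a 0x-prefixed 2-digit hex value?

s_0 = plaintext = 0xCC
s_1 = Round(s_0, k_0) = 0xC3
s_2 = Round(s_1, k_1) = 0x3A
s_3 = Round(s_2, k_2) = 0xAC
s_4 = Round(s_3, k_3) = 0xC8

0xAC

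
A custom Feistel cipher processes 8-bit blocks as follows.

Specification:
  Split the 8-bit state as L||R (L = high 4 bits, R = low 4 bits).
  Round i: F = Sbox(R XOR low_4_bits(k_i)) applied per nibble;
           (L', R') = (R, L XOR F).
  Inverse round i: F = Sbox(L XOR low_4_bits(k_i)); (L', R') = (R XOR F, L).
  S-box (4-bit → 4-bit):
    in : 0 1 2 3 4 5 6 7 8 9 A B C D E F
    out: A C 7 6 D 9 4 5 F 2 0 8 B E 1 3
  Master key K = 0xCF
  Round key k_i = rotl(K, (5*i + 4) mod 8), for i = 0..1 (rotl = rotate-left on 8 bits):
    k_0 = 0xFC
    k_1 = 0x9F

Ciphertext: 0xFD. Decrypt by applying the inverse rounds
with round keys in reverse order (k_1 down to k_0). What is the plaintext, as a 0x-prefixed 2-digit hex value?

s_0 = ciphertext = 0xFD
s_1 = InvRound(s_0, k_1) = 0x7F
s_2 = InvRound(s_1, k_0) = 0x77

0x77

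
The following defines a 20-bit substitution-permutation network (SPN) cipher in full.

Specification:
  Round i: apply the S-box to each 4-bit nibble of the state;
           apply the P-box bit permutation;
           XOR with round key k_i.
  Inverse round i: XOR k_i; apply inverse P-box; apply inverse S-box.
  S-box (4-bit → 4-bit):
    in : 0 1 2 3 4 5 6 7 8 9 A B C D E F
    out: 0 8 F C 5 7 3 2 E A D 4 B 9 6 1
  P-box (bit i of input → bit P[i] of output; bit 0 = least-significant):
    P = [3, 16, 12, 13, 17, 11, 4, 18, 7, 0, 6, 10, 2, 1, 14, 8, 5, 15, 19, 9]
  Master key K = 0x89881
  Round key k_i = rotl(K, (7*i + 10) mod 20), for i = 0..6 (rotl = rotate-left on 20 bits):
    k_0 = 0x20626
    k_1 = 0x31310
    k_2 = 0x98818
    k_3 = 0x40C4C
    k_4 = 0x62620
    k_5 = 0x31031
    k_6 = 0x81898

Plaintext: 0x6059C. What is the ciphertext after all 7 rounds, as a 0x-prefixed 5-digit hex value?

0x403B3

s_0 = plaintext = 0x6059C
s_1 = Round(s_0, k_0) = 0x7AECF
s_2 = Round(s_1, k_1) = 0x5DA5D
s_3 = Round(s_2, k_2) = 0x325E4
s_4 = Round(s_3, k_3) = 0xC5793
s_5 = Round(s_4, k_4) = 0x2DC07
s_6 = Round(s_5, k_5) = 0xA9794
s_7 = Round(s_6, k_6) = 0x403B3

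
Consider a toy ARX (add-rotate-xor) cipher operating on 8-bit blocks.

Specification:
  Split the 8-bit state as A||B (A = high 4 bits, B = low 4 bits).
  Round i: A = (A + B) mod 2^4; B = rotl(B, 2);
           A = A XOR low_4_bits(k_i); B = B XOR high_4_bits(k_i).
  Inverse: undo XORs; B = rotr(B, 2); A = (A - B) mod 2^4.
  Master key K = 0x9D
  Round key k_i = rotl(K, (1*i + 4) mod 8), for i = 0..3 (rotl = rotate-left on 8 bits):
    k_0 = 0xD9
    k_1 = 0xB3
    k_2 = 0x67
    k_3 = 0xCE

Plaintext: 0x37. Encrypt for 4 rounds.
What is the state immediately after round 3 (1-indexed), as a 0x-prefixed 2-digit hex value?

s_0 = plaintext = 0x37
s_1 = Round(s_0, k_0) = 0x30
s_2 = Round(s_1, k_1) = 0x0B
s_3 = Round(s_2, k_2) = 0xC8
s_4 = Round(s_3, k_3) = 0xAE

0xC8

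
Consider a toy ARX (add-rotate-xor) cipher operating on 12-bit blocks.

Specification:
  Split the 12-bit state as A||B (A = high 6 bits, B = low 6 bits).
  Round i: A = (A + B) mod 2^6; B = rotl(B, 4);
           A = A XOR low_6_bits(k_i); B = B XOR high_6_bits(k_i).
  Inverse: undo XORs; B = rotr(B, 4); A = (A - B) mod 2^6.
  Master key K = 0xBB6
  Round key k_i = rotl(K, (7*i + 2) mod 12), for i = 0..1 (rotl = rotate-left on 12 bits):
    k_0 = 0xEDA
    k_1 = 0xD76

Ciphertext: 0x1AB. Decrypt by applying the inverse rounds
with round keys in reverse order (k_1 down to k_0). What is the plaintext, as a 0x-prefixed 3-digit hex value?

0x948

s_0 = ciphertext = 0x1AB
s_1 = InvRound(s_0, k_1) = 0xDF9
s_2 = InvRound(s_1, k_0) = 0x948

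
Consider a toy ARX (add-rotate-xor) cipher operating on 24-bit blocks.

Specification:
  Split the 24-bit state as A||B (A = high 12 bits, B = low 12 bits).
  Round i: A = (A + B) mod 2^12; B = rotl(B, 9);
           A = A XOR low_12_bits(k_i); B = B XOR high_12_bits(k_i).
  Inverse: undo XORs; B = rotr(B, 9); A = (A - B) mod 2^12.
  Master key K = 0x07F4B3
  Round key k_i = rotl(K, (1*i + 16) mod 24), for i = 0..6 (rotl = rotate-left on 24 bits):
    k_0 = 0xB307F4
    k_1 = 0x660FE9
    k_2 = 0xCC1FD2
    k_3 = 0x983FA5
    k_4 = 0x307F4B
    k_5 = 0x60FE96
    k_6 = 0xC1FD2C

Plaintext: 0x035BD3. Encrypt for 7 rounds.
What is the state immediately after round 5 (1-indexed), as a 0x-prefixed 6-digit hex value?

0x3BCB0D

s_0 = plaintext = 0x035BD3
s_1 = Round(s_0, k_0) = 0xBFCC4A
s_2 = Round(s_1, k_1) = 0x7AF3E9
s_3 = Round(s_2, k_2) = 0x44AEBC
s_4 = Round(s_3, k_3) = 0xCA3054
s_5 = Round(s_4, k_4) = 0x3BCB0D
s_6 = Round(s_5, k_5) = 0x05FD6E
s_7 = Round(s_6, k_6) = 0x0E11B2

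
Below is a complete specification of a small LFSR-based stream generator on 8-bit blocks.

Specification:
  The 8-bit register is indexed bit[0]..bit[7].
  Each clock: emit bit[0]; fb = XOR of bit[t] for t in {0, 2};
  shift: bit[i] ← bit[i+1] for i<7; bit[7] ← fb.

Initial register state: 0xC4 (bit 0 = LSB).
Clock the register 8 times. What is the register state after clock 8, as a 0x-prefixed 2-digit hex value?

reg_0 = 0xC4
clock 1: out=0, reg = 0xE2
clock 2: out=0, reg = 0x71
clock 3: out=1, reg = 0xB8
clock 4: out=0, reg = 0x5C
clock 5: out=0, reg = 0xAE
clock 6: out=0, reg = 0xD7
clock 7: out=1, reg = 0x6B
clock 8: out=1, reg = 0xB5

0xB5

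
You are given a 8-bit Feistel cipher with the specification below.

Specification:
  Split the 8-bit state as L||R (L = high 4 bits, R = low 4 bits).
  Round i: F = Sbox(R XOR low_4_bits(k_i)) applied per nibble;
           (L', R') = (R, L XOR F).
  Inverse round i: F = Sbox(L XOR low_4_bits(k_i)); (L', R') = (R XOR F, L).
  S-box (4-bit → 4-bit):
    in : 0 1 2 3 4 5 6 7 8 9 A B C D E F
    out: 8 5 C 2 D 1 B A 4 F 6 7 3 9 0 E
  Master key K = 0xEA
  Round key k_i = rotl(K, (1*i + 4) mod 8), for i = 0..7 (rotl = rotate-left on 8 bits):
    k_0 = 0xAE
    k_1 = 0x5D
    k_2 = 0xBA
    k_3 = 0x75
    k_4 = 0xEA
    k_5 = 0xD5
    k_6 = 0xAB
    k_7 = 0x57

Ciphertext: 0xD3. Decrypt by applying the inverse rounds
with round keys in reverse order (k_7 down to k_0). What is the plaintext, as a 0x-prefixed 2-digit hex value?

0xD4

s_0 = ciphertext = 0xD3
s_1 = InvRound(s_0, k_7) = 0x5D
s_2 = InvRound(s_1, k_6) = 0xD5
s_3 = InvRound(s_2, k_5) = 0x1D
s_4 = InvRound(s_3, k_4) = 0xA1
s_5 = InvRound(s_4, k_3) = 0xFA
s_6 = InvRound(s_5, k_2) = 0xBF
s_7 = InvRound(s_6, k_1) = 0x4B
s_8 = InvRound(s_7, k_0) = 0xD4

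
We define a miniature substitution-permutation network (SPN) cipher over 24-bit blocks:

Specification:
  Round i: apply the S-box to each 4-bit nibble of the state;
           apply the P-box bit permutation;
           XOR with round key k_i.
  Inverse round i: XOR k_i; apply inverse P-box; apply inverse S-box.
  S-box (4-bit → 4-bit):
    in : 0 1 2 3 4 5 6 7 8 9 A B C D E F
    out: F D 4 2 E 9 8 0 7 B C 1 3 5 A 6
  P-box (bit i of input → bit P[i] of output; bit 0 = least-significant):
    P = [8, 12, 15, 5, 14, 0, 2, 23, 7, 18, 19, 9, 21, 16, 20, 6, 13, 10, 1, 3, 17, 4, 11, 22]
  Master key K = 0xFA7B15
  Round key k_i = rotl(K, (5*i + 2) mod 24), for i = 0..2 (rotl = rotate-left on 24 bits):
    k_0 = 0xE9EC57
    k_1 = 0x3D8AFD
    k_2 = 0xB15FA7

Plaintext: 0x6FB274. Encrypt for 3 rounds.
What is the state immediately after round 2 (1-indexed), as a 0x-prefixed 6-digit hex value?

s_0 = plaintext = 0x6FB274
s_1 = Round(s_0, k_0) = 0x817875
s_2 = Round(s_1, k_1) = 0x33A347
s_3 = Round(s_2, k_2) = 0x255BF2

0x33A347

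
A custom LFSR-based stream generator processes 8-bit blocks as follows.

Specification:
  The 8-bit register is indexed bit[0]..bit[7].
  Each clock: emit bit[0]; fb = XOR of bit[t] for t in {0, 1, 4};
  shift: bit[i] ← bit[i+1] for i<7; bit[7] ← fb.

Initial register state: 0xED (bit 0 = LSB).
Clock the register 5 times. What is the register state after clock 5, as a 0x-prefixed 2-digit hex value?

reg_0 = 0xED
clock 1: out=1, reg = 0xF6
clock 2: out=0, reg = 0x7B
clock 3: out=1, reg = 0xBD
clock 4: out=1, reg = 0x5E
clock 5: out=0, reg = 0x2F

0x2F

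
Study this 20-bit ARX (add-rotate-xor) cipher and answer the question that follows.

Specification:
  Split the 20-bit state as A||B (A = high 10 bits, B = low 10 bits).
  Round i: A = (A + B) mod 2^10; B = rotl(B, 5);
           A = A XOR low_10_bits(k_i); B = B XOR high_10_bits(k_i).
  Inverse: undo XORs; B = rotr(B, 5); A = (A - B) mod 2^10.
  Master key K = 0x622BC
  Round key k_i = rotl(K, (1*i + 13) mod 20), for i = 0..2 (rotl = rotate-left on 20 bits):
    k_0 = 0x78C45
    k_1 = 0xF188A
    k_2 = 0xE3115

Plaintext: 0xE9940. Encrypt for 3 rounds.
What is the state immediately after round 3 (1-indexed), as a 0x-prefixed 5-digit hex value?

s_0 = plaintext = 0xE9940
s_1 = Round(s_0, k_0) = 0x28DE9
s_2 = Round(s_1, k_1) = 0x81AE9
s_3 = Round(s_2, k_2) = 0x7EABB

0x7EABB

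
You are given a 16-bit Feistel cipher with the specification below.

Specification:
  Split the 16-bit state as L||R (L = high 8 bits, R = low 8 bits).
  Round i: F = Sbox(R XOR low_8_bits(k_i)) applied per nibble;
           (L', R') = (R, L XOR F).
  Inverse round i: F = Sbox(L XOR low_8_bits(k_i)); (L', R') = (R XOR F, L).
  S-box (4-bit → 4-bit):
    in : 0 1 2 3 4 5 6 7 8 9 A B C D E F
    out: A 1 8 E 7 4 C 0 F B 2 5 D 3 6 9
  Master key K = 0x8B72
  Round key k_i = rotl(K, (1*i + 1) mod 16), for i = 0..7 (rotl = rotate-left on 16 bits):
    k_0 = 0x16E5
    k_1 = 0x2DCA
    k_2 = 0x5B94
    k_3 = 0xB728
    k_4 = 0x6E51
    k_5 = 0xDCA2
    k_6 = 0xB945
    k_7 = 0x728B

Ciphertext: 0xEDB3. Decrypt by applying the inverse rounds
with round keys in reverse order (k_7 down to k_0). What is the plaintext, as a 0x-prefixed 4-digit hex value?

s_0 = ciphertext = 0xEDB3
s_1 = InvRound(s_0, k_7) = 0x7FED
s_2 = InvRound(s_1, k_6) = 0x0F7F
s_3 = InvRound(s_2, k_5) = 0x5C0F
s_4 = InvRound(s_3, k_4) = 0xAC5C
s_5 = InvRound(s_4, k_3) = 0xABAC
s_6 = InvRound(s_5, k_2) = 0x45AB
s_7 = InvRound(s_6, k_1) = 0x5245
s_8 = InvRound(s_7, k_0) = 0x1552

0x1552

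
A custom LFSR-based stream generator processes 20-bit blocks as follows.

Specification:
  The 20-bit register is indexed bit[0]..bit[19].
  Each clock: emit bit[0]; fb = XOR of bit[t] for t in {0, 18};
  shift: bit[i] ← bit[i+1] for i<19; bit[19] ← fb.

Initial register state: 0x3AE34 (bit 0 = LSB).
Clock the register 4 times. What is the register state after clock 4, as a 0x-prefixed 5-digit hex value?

reg_0 = 0x3AE34
clock 1: out=0, reg = 0x1D71A
clock 2: out=0, reg = 0x0EB8D
clock 3: out=1, reg = 0x875C6
clock 4: out=0, reg = 0x43AE3

0x43AE3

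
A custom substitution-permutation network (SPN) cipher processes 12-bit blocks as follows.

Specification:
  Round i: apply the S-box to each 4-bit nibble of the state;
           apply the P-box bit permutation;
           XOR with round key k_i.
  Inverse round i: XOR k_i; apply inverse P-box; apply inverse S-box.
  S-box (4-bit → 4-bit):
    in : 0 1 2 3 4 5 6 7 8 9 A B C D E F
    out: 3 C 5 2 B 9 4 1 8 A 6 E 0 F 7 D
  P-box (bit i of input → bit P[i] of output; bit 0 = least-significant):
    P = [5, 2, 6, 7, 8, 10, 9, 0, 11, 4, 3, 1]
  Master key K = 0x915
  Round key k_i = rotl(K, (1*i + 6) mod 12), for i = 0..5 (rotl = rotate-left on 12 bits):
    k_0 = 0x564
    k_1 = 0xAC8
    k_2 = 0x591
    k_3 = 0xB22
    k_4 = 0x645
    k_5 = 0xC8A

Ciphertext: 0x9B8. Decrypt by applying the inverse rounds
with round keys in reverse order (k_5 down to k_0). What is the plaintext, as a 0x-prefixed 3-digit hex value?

s_0 = ciphertext = 0x9B8
s_1 = InvRound(s_0, k_5) = 0x907
s_2 = InvRound(s_1, k_4) = 0x5E6
s_3 = InvRound(s_2, k_3) = 0x7AB
s_4 = InvRound(s_3, k_2) = 0xB67
s_5 = InvRound(s_4, k_1) = 0x154
s_6 = InvRound(s_5, k_0) = 0x337

0x337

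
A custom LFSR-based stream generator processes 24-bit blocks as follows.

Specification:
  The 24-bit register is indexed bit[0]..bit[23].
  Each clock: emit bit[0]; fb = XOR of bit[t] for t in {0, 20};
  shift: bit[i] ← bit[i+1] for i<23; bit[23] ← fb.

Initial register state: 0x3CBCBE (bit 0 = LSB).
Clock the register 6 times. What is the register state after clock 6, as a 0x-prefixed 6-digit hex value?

reg_0 = 0x3CBCBE
clock 1: out=0, reg = 0x9E5E5F
clock 2: out=1, reg = 0x4F2F2F
clock 3: out=1, reg = 0xA79797
clock 4: out=1, reg = 0xD3CBCB
clock 5: out=1, reg = 0x69E5E5
clock 6: out=1, reg = 0xB4F2F2

0xB4F2F2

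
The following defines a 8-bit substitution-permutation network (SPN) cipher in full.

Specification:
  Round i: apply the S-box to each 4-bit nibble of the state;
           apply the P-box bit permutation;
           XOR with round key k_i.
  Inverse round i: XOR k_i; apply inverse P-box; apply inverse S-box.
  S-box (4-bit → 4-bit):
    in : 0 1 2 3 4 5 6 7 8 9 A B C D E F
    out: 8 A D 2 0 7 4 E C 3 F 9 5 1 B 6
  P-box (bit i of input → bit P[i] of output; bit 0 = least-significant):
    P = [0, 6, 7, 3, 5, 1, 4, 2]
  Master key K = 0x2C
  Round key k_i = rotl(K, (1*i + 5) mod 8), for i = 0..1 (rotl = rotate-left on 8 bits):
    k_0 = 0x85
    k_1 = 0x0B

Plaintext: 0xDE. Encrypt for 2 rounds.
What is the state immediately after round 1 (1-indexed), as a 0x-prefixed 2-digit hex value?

s_0 = plaintext = 0xDE
s_1 = Round(s_0, k_0) = 0xEC
s_2 = Round(s_1, k_1) = 0xAC

0xEC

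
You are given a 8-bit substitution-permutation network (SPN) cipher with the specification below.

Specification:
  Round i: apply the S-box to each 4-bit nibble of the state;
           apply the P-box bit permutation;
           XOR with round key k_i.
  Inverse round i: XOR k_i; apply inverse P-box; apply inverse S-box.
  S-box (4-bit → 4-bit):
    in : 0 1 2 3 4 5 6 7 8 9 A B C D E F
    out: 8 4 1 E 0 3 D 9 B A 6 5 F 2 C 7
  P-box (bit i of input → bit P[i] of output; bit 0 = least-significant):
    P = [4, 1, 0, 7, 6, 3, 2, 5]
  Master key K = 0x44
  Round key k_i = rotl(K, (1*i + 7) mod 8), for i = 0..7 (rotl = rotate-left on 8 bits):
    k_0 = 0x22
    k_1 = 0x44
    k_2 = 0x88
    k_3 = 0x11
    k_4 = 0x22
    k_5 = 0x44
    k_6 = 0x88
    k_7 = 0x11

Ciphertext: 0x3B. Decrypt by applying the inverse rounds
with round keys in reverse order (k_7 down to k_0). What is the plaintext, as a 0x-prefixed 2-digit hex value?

0x46

s_0 = ciphertext = 0x3B
s_1 = InvRound(s_0, k_7) = 0x9D
s_2 = InvRound(s_1, k_6) = 0x1B
s_3 = InvRound(s_2, k_5) = 0xFF
s_4 = InvRound(s_3, k_4) = 0xF6
s_5 = InvRound(s_4, k_3) = 0x63
s_6 = InvRound(s_5, k_2) = 0x83
s_7 = InvRound(s_6, k_1) = 0xB3
s_8 = InvRound(s_7, k_0) = 0x46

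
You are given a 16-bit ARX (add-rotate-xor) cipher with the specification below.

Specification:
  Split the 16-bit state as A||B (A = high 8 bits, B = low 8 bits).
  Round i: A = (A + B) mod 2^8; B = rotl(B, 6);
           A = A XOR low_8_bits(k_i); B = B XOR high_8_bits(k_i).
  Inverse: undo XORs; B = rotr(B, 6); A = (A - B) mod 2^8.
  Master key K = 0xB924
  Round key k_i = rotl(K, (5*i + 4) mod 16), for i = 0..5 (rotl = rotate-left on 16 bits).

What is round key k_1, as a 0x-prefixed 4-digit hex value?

K = 0xB924
k_0 = rotl(K, (5*0+4) mod 16) = rotl(K, 4) = 0x924B
k_1 = rotl(K, (5*1+4) mod 16) = rotl(K, 9) = 0x4972

0x4972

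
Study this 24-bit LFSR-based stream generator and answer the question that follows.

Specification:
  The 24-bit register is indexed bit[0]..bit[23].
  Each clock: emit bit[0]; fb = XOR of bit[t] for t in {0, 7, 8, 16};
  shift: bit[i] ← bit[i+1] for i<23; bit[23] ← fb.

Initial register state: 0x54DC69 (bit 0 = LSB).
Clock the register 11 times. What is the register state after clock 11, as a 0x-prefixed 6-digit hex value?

reg_0 = 0x54DC69
clock 1: out=1, reg = 0xAA6E34
clock 2: out=0, reg = 0x55371A
clock 3: out=0, reg = 0x2A9B8D
clock 4: out=1, reg = 0x954DC6
clock 5: out=0, reg = 0xCAA6E3
clock 6: out=1, reg = 0x655371
clock 7: out=1, reg = 0xB2A9B8
clock 8: out=0, reg = 0x5954DC
clock 9: out=0, reg = 0x2CAA6E
clock 10: out=0, reg = 0x165537
clock 11: out=1, reg = 0x0B2A9B

0x0B2A9B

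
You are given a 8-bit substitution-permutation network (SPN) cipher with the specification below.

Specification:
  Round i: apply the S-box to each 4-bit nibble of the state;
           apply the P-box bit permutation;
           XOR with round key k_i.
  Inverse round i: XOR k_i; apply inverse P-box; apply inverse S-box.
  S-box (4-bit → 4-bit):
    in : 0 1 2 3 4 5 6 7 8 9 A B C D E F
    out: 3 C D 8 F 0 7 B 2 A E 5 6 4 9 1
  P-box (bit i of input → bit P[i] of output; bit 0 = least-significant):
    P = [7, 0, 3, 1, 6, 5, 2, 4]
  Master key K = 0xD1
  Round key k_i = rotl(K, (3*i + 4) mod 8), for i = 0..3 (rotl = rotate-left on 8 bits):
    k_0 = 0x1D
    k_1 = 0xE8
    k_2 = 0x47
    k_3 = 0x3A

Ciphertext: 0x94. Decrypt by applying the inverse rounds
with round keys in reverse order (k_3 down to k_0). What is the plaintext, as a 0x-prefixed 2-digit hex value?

0x5F

s_0 = ciphertext = 0x94
s_1 = InvRound(s_0, k_3) = 0xC2
s_2 = InvRound(s_1, k_2) = 0xD0
s_3 = InvRound(s_2, k_1) = 0x9D
s_4 = InvRound(s_3, k_0) = 0x5F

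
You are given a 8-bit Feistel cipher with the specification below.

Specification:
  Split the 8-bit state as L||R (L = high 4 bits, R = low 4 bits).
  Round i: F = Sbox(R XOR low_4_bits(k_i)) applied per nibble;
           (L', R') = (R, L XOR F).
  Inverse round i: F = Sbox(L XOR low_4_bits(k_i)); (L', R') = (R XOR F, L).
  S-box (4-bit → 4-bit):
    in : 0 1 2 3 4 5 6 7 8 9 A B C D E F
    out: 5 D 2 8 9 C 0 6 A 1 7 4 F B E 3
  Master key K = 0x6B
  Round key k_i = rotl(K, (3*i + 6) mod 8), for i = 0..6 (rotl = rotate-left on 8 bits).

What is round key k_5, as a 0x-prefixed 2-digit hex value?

0x6D

K = 0x6B
k_0 = rotl(K, (3*0+6) mod 8) = rotl(K, 6) = 0xDA
k_1 = rotl(K, (3*1+6) mod 8) = rotl(K, 1) = 0xD6
k_2 = rotl(K, (3*2+6) mod 8) = rotl(K, 4) = 0xB6
k_3 = rotl(K, (3*3+6) mod 8) = rotl(K, 7) = 0xB5
k_4 = rotl(K, (3*4+6) mod 8) = rotl(K, 2) = 0xAD
k_5 = rotl(K, (3*5+6) mod 8) = rotl(K, 5) = 0x6D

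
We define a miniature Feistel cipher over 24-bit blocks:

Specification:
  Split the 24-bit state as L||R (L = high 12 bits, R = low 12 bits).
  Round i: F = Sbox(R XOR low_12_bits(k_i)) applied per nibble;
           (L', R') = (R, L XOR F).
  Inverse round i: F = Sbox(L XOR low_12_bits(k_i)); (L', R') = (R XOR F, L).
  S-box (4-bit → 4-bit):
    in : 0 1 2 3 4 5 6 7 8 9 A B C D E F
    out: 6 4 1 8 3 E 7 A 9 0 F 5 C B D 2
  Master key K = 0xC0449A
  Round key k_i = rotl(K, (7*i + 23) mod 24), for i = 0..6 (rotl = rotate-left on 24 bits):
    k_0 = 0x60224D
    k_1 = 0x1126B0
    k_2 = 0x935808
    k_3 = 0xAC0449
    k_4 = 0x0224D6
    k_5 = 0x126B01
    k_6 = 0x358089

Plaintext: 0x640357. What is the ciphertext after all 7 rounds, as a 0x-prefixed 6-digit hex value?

0x8E25D8

s_0 = plaintext = 0x640357
s_1 = Round(s_0, k_0) = 0x35720F
s_2 = Round(s_1, k_1) = 0x20F005
s_3 = Round(s_2, k_2) = 0x005B64
s_4 = Round(s_3, k_3) = 0xB6421E
s_5 = Round(s_4, k_4) = 0x21ECAD
s_6 = Round(s_5, k_5) = 0xCAD8E2
s_7 = Round(s_6, k_6) = 0x8E25D8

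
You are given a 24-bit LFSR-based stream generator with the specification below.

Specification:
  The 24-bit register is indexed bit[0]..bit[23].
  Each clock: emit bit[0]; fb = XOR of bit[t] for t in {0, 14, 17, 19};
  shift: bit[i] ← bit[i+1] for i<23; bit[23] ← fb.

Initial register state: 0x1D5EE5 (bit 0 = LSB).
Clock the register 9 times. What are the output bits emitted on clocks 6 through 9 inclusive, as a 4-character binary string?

reg_0 = 0x1D5EE5
clock 1: out=1, reg = 0x8EAF72
clock 2: out=0, reg = 0x4757B9
clock 3: out=1, reg = 0xA3ABDC
clock 4: out=0, reg = 0xD1D5EE
clock 5: out=0, reg = 0xE8EAF7
clock 6: out=1, reg = 0xF4757B
clock 7: out=1, reg = 0x7A3ABD
clock 8: out=1, reg = 0xBD1D5E
clock 9: out=0, reg = 0xDE8EAF

1110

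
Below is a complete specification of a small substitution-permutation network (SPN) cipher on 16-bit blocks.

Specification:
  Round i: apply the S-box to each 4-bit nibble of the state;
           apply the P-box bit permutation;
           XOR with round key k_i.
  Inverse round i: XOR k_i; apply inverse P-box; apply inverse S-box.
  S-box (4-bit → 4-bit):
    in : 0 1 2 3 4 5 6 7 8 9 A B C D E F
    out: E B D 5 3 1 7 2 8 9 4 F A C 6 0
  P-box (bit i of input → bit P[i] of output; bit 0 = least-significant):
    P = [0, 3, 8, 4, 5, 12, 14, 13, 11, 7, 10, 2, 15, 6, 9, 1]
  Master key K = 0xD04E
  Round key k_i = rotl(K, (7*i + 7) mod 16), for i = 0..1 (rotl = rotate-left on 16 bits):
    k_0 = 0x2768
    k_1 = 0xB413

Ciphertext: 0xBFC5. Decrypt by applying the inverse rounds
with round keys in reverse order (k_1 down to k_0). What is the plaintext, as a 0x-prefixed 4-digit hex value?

s_0 = ciphertext = 0xBFC5
s_1 = InvRound(s_0, k_1) = 0x01FD
s_2 = InvRound(s_1, k_0) = 0xA089

0xA089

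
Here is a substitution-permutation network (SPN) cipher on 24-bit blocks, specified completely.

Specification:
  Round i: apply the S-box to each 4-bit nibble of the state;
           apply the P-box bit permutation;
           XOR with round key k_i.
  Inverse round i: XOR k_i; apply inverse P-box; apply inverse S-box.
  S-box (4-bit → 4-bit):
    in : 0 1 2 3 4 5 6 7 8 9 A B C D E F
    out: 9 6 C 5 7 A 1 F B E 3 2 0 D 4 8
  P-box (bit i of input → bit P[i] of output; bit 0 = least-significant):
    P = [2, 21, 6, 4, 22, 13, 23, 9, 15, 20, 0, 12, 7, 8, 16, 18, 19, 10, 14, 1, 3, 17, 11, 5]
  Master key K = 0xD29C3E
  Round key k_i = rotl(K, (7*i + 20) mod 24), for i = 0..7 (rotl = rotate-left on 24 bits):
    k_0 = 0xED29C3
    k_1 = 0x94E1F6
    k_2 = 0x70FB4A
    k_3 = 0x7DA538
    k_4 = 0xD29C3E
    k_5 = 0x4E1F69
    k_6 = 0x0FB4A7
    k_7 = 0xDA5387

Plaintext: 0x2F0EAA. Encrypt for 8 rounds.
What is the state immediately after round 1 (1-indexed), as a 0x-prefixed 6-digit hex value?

s_0 = plaintext = 0x2F0EAA
s_1 = Round(s_0, k_0) = 0x890164
s_2 = Round(s_1, k_1) = 0xE2A519
s_3 = Round(s_2, k_2) = 0xC08298
s_4 = Round(s_3, k_3) = 0xD196AF
s_5 = Round(s_4, k_4) = 0x977106
s_6 = Round(s_5, k_5) = 0x1150CE
s_7 = Round(s_6, k_6) = 0x0969E7
s_8 = Round(s_7, k_7) = 0x6A0778

0x890164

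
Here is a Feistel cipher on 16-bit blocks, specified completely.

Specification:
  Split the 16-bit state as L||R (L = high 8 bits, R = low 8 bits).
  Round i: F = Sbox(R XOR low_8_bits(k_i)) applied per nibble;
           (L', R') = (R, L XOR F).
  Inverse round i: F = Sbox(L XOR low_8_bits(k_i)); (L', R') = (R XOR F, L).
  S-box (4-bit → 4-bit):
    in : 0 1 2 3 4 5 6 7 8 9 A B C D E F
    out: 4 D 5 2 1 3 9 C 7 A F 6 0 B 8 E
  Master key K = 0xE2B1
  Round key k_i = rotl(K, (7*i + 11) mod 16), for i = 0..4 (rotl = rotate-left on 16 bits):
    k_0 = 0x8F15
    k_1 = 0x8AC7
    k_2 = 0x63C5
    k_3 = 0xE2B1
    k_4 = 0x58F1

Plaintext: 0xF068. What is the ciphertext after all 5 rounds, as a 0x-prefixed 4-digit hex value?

0x2591

s_0 = plaintext = 0xF068
s_1 = Round(s_0, k_0) = 0x683B
s_2 = Round(s_1, k_1) = 0x3B88
s_3 = Round(s_2, k_2) = 0x8820
s_4 = Round(s_3, k_3) = 0x2025
s_5 = Round(s_4, k_4) = 0x2591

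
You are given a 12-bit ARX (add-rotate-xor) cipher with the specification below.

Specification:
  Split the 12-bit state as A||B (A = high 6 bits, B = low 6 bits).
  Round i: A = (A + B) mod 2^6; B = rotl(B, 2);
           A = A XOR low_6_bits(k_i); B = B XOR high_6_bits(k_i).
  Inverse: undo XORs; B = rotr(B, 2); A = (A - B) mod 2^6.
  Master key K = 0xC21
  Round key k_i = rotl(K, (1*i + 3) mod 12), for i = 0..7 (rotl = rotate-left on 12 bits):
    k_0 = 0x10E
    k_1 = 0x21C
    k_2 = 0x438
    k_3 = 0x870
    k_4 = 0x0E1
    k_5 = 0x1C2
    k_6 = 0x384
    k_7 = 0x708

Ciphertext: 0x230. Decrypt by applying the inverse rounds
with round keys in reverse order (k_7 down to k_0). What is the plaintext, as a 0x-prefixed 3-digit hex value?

s_0 = ciphertext = 0x230
s_1 = InvRound(s_0, k_7) = 0xD4B
s_2 = InvRound(s_1, k_6) = 0x811
s_3 = InvRound(s_2, k_5) = 0xF65
s_4 = InvRound(s_3, k_4) = 0xCE9
s_5 = InvRound(s_4, k_3) = 0x042
s_6 = InvRound(s_5, k_2) = 0x564
s_7 = InvRound(s_6, k_1) = 0xF8B
s_8 = InvRound(s_7, k_0) = 0xF73

0xF73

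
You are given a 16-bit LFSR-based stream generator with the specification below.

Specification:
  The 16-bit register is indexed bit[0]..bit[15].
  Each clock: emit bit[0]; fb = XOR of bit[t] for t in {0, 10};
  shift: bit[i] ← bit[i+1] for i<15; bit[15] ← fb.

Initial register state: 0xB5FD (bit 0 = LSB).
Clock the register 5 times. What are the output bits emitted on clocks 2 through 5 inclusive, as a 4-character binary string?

0111

reg_0 = 0xB5FD
clock 1: out=1, reg = 0x5AFE
clock 2: out=0, reg = 0x2D7F
clock 3: out=1, reg = 0x16BF
clock 4: out=1, reg = 0x0B5F
clock 5: out=1, reg = 0x85AF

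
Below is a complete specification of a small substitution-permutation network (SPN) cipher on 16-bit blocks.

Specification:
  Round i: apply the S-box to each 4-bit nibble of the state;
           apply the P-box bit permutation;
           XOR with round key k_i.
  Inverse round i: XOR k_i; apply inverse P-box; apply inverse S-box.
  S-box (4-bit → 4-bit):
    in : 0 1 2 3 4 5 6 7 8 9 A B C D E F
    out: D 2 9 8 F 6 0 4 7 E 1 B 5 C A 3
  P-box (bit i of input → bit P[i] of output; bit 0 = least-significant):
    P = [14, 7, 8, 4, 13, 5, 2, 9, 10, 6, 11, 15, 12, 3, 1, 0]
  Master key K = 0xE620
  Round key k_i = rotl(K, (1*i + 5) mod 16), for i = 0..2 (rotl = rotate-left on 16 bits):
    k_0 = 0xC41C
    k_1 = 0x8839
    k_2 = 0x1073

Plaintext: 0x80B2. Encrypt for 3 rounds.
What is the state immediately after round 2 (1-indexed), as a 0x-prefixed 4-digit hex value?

0xAE38

s_0 = plaintext = 0x80B2
s_1 = Round(s_0, k_0) = 0x3A26
s_2 = Round(s_1, k_1) = 0xAE38
s_3 = Round(s_2, k_2) = 0xC3B3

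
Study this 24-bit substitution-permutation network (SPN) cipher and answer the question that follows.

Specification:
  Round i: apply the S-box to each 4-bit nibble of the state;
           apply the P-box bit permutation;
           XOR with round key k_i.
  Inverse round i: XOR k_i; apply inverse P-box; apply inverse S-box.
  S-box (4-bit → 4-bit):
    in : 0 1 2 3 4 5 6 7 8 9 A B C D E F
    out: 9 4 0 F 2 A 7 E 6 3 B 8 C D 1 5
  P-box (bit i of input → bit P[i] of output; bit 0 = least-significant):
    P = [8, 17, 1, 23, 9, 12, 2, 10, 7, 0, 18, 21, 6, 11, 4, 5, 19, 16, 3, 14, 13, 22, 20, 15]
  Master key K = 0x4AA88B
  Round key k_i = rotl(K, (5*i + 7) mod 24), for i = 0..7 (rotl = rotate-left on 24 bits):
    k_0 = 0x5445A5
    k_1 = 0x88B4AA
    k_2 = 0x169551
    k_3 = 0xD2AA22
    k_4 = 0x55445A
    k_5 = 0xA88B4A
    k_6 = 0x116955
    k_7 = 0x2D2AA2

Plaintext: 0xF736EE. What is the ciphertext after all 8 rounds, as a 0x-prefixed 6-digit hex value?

0xBD083E

s_0 = plaintext = 0xF736EE
s_1 = Round(s_0, k_0) = 0x412E5C
s_2 = Round(s_1, k_1) = 0x48A020
s_3 = Round(s_2, k_2) = 0xF79CB9
s_4 = Round(s_3, k_3) = 0xE5C76A
s_5 = Round(s_4, k_4) = 0xF2376F
s_6 = Round(s_5, k_5) = 0x9CB03D
s_7 = Round(s_6, k_6) = 0xF11EFB
s_8 = Round(s_7, k_7) = 0xBD083E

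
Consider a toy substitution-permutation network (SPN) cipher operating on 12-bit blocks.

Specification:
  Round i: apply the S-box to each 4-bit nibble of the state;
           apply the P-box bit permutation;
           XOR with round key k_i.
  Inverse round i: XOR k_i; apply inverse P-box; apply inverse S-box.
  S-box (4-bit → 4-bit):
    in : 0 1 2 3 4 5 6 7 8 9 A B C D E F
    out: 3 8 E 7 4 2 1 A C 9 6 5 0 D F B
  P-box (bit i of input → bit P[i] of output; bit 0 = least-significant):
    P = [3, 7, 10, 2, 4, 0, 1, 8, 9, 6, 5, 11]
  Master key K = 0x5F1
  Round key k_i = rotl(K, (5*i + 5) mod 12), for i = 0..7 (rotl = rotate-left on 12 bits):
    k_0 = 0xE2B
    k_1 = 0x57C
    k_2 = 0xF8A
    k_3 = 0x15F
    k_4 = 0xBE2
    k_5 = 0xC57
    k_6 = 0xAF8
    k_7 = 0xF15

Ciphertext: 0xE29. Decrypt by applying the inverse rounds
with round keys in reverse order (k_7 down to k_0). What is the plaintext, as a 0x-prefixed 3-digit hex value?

0x2A3

s_0 = ciphertext = 0xE29
s_1 = InvRound(s_0, k_7) = 0x499
s_2 = InvRound(s_1, k_6) = 0xE54
s_3 = InvRound(s_2, k_5) = 0x6AC
s_4 = InvRound(s_3, k_4) = 0x78D
s_5 = InvRound(s_4, k_3) = 0x0BA
s_6 = InvRound(s_5, k_2) = 0xD94
s_7 = InvRound(s_6, k_1) = 0x2C0
s_8 = InvRound(s_7, k_0) = 0x2A3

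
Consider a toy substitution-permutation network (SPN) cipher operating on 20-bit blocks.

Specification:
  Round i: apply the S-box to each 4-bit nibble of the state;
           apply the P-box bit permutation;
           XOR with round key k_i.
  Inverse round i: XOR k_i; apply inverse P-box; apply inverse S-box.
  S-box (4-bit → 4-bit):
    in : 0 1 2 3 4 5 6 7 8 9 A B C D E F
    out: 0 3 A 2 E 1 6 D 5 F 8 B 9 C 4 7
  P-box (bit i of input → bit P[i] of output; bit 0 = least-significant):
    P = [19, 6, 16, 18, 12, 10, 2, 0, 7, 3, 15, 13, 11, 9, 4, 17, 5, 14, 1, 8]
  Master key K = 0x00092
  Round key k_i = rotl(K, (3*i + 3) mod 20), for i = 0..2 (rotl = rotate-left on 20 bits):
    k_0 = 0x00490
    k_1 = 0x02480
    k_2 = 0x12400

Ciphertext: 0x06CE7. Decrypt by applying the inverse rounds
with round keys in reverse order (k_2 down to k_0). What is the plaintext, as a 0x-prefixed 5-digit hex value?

0x3F6BA

s_0 = ciphertext = 0x06CE7
s_1 = InvRound(s_0, k_2) = 0xF55D6
s_2 = InvRound(s_1, k_1) = 0x4DA89
s_3 = InvRound(s_2, k_0) = 0x3F6BA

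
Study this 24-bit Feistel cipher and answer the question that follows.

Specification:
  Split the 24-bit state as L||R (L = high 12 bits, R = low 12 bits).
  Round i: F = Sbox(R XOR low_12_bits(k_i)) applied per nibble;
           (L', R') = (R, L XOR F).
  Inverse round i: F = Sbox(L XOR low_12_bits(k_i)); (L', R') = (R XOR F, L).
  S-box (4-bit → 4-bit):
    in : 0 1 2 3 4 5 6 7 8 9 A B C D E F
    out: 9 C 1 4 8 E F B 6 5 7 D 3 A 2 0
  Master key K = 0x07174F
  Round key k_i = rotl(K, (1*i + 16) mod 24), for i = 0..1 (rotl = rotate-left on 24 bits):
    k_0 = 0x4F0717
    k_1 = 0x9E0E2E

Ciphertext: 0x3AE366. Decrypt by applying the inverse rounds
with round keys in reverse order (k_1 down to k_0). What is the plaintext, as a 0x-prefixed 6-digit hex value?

s_0 = ciphertext = 0x3AE366
s_1 = InvRound(s_0, k_1) = 0x90F3AE
s_2 = InvRound(s_1, k_0) = 0x16890F

0x16890F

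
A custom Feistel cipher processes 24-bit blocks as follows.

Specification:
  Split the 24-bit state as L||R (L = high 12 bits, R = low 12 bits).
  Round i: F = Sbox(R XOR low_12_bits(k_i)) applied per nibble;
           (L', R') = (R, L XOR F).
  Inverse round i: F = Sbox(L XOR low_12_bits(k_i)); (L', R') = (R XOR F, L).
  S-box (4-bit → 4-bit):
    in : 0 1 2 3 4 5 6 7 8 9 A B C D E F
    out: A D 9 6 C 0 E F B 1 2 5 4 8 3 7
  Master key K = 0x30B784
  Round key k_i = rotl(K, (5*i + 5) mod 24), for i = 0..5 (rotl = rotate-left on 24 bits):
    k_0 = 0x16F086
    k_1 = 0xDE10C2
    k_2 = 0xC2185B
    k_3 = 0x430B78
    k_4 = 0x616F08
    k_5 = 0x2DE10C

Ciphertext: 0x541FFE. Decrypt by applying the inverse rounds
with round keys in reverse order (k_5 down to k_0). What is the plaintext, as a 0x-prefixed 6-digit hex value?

s_0 = ciphertext = 0x541FFE
s_1 = InvRound(s_0, k_5) = 0x336541
s_2 = InvRound(s_1, k_4) = 0x122336
s_3 = InvRound(s_2, k_3) = 0x134122
s_4 = InvRound(s_3, k_2) = 0x0C5134
s_5 = InvRound(s_4, k_1) = 0xB9B0C5
s_6 = InvRound(s_5, k_0) = 0x51DB9B

0x51DB9B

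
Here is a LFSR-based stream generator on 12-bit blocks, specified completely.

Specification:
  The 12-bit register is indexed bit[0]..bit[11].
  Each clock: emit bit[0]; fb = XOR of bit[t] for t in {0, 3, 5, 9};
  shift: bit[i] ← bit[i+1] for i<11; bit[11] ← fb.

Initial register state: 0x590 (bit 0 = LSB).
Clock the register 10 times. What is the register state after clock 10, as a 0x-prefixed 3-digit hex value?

0x1B1

reg_0 = 0x590
clock 1: out=0, reg = 0x2C8
clock 2: out=0, reg = 0x164
clock 3: out=0, reg = 0x8B2
clock 4: out=0, reg = 0xC59
clock 5: out=1, reg = 0x62C
clock 6: out=0, reg = 0xB16
clock 7: out=0, reg = 0xD8B
clock 8: out=1, reg = 0x6C5
clock 9: out=1, reg = 0x362
clock 10: out=0, reg = 0x1B1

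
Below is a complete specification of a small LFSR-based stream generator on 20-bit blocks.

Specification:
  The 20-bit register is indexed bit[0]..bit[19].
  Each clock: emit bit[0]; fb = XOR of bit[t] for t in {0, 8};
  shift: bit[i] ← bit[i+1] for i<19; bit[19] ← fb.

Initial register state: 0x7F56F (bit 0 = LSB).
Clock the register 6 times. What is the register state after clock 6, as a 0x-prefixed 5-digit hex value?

reg_0 = 0x7F56F
clock 1: out=1, reg = 0x3FAB7
clock 2: out=1, reg = 0x9FD5B
clock 3: out=1, reg = 0x4FEAD
clock 4: out=1, reg = 0xA7F56
clock 5: out=0, reg = 0xD3FAB
clock 6: out=1, reg = 0x69FD5

0x69FD5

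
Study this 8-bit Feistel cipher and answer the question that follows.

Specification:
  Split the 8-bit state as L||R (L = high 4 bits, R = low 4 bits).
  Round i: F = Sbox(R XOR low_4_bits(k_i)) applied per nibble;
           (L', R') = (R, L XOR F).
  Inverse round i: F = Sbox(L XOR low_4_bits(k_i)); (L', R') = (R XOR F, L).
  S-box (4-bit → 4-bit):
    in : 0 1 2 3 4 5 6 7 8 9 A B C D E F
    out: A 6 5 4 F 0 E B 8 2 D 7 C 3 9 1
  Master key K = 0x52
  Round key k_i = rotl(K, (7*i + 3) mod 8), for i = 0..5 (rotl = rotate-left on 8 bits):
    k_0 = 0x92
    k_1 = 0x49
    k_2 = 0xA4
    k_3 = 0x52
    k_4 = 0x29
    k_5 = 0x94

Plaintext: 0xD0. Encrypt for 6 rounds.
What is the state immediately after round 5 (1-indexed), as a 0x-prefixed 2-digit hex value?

s_0 = plaintext = 0xD0
s_1 = Round(s_0, k_0) = 0x08
s_2 = Round(s_1, k_1) = 0x86
s_3 = Round(s_2, k_2) = 0x6D
s_4 = Round(s_3, k_3) = 0xD7
s_5 = Round(s_4, k_4) = 0x74
s_6 = Round(s_5, k_5) = 0x4D

0x74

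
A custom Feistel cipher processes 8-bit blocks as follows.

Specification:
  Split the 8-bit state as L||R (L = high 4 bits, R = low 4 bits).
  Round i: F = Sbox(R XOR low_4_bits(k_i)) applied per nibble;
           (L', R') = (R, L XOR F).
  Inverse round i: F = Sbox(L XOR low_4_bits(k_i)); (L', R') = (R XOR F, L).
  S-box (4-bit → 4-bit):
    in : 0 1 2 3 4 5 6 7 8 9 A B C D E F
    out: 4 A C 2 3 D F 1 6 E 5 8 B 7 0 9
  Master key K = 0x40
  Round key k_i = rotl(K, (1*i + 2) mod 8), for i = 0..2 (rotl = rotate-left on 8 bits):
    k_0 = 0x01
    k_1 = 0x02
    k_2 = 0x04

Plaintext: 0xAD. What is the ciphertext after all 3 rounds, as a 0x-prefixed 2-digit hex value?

s_0 = plaintext = 0xAD
s_1 = Round(s_0, k_0) = 0xD1
s_2 = Round(s_1, k_1) = 0x1F
s_3 = Round(s_2, k_2) = 0xF9

0xF9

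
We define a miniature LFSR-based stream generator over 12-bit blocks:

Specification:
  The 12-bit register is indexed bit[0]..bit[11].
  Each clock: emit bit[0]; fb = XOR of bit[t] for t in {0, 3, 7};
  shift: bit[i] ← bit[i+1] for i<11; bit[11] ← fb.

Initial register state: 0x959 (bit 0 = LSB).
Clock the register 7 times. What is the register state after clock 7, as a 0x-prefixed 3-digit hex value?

reg_0 = 0x959
clock 1: out=1, reg = 0x4AC
clock 2: out=0, reg = 0x256
clock 3: out=0, reg = 0x12B
clock 4: out=1, reg = 0x095
clock 5: out=1, reg = 0x04A
clock 6: out=0, reg = 0x825
clock 7: out=1, reg = 0xC12

0xC12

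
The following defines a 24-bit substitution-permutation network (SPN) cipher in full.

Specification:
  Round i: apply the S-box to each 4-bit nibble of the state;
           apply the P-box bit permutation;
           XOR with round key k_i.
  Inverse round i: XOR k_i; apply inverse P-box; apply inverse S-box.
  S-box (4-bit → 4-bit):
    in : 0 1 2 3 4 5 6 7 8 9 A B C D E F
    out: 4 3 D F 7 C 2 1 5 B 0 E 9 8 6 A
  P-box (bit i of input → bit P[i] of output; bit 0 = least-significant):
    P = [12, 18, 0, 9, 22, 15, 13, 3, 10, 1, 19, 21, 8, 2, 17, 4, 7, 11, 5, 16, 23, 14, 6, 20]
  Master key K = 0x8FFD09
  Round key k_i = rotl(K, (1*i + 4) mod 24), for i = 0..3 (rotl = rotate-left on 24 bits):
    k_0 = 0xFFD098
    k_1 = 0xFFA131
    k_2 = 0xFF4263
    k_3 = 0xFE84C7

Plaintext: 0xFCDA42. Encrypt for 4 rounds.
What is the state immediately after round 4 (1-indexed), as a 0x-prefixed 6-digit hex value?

0xD74F2C

s_0 = plaintext = 0xFCDA42
s_1 = Round(s_0, k_0) = 0xAE2209
s_2 = Round(s_1, k_1) = 0xD19E01
s_3 = Round(s_2, k_2) = 0xE37BF5
s_4 = Round(s_3, k_3) = 0xD74F2C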